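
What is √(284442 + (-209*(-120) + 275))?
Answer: √309797 ≈ 556.59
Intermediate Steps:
√(284442 + (-209*(-120) + 275)) = √(284442 + (25080 + 275)) = √(284442 + 25355) = √309797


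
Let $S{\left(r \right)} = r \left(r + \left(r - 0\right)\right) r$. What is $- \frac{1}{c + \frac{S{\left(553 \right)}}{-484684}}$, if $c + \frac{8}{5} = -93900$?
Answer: $\frac{1211710}{114627069621} \approx 1.0571 \cdot 10^{-5}$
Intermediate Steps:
$c = - \frac{469508}{5}$ ($c = - \frac{8}{5} - 93900 = - \frac{469508}{5} \approx -93902.0$)
$S{\left(r \right)} = 2 r^{3}$ ($S{\left(r \right)} = r \left(r + \left(r + 0\right)\right) r = r \left(r + r\right) r = r 2 r r = 2 r^{2} r = 2 r^{3}$)
$- \frac{1}{c + \frac{S{\left(553 \right)}}{-484684}} = - \frac{1}{- \frac{469508}{5} + \frac{2 \cdot 553^{3}}{-484684}} = - \frac{1}{- \frac{469508}{5} + 2 \cdot 169112377 \left(- \frac{1}{484684}\right)} = - \frac{1}{- \frac{469508}{5} + 338224754 \left(- \frac{1}{484684}\right)} = - \frac{1}{- \frac{469508}{5} - \frac{169112377}{242342}} = - \frac{1}{- \frac{114627069621}{1211710}} = \left(-1\right) \left(- \frac{1211710}{114627069621}\right) = \frac{1211710}{114627069621}$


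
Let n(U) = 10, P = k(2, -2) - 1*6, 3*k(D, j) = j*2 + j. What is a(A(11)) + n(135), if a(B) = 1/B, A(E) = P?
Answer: 79/8 ≈ 9.8750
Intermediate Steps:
k(D, j) = j (k(D, j) = (j*2 + j)/3 = (2*j + j)/3 = (3*j)/3 = j)
P = -8 (P = -2 - 1*6 = -2 - 6 = -8)
A(E) = -8
a(A(11)) + n(135) = 1/(-8) + 10 = -⅛ + 10 = 79/8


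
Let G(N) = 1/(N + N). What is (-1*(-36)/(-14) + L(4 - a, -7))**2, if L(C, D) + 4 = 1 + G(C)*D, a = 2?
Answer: 42025/784 ≈ 53.603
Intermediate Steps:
G(N) = 1/(2*N)
L(C, D) = -3 + D/(2*C) (L(C, D) = -4 + (1 + (1/(2*C))*D) = -4 + (1 + D/(2*C)) = -3 + D/(2*C))
(-1*(-36)/(-14) + L(4 - a, -7))**2 = (-1*(-36)/(-14) + (-3 + (1/2)*(-7)/(4 - 1*2)))**2 = (36*(-1/14) + (-3 + (1/2)*(-7)/(4 - 2)))**2 = (-18/7 + (-3 + (1/2)*(-7)/2))**2 = (-18/7 + (-3 + (1/2)*(-7)*(1/2)))**2 = (-18/7 + (-3 - 7/4))**2 = (-18/7 - 19/4)**2 = (-205/28)**2 = 42025/784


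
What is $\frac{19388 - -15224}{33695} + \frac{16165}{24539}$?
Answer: $\frac{26302331}{15600785} \approx 1.686$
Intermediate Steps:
$\frac{19388 - -15224}{33695} + \frac{16165}{24539} = \left(19388 + 15224\right) \frac{1}{33695} + 16165 \cdot \frac{1}{24539} = 34612 \cdot \frac{1}{33695} + \frac{305}{463} = \frac{34612}{33695} + \frac{305}{463} = \frac{26302331}{15600785}$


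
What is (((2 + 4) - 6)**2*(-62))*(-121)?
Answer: 0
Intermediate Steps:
(((2 + 4) - 6)**2*(-62))*(-121) = ((6 - 6)**2*(-62))*(-121) = (0**2*(-62))*(-121) = (0*(-62))*(-121) = 0*(-121) = 0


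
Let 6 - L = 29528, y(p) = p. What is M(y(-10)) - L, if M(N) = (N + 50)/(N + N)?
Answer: 29520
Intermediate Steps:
M(N) = (50 + N)/(2*N) (M(N) = (50 + N)/((2*N)) = (50 + N)*(1/(2*N)) = (50 + N)/(2*N))
L = -29522 (L = 6 - 1*29528 = 6 - 29528 = -29522)
M(y(-10)) - L = (1/2)*(50 - 10)/(-10) - 1*(-29522) = (1/2)*(-1/10)*40 + 29522 = -2 + 29522 = 29520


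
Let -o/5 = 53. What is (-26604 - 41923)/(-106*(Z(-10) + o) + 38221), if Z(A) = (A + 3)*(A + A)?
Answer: -68527/51471 ≈ -1.3314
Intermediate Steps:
Z(A) = 2*A*(3 + A) (Z(A) = (3 + A)*(2*A) = 2*A*(3 + A))
o = -265 (o = -5*53 = -265)
(-26604 - 41923)/(-106*(Z(-10) + o) + 38221) = (-26604 - 41923)/(-106*(2*(-10)*(3 - 10) - 265) + 38221) = -68527/(-106*(2*(-10)*(-7) - 265) + 38221) = -68527/(-106*(140 - 265) + 38221) = -68527/(-106*(-125) + 38221) = -68527/(13250 + 38221) = -68527/51471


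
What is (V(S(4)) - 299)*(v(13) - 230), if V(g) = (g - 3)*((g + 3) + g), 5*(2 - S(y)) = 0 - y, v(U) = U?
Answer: 1631406/25 ≈ 65256.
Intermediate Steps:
S(y) = 2 + y/5 (S(y) = 2 - (0 - y)/5 = 2 - (-1)*y/5 = 2 + y/5)
V(g) = (-3 + g)*(3 + 2*g) (V(g) = (-3 + g)*((3 + g) + g) = (-3 + g)*(3 + 2*g))
(V(S(4)) - 299)*(v(13) - 230) = ((-9 - 3*(2 + (⅕)*4) + 2*(2 + (⅕)*4)²) - 299)*(13 - 230) = ((-9 - 3*(2 + ⅘) + 2*(2 + ⅘)²) - 299)*(-217) = ((-9 - 3*14/5 + 2*(14/5)²) - 299)*(-217) = ((-9 - 42/5 + 2*(196/25)) - 299)*(-217) = ((-9 - 42/5 + 392/25) - 299)*(-217) = (-43/25 - 299)*(-217) = -7518/25*(-217) = 1631406/25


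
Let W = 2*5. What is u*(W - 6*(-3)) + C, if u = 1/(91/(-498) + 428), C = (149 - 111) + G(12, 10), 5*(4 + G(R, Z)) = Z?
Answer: 7683852/213053 ≈ 36.065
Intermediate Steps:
G(R, Z) = -4 + Z/5
W = 10
C = 36 (C = (149 - 111) + (-4 + (1/5)*10) = 38 + (-4 + 2) = 38 - 2 = 36)
u = 498/213053 (u = 1/(91*(-1/498) + 428) = 1/(-91/498 + 428) = 1/(213053/498) = 498/213053 ≈ 0.0023374)
u*(W - 6*(-3)) + C = 498*(10 - 6*(-3))/213053 + 36 = 498*(10 + 18)/213053 + 36 = (498/213053)*28 + 36 = 13944/213053 + 36 = 7683852/213053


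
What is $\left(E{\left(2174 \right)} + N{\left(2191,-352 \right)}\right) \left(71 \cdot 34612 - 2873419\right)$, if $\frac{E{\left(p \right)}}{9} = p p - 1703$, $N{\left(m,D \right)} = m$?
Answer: $-17688309497516$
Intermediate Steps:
$E{\left(p \right)} = -15327 + 9 p^{2}$ ($E{\left(p \right)} = 9 \left(p p - 1703\right) = 9 \left(p^{2} - 1703\right) = 9 \left(-1703 + p^{2}\right) = -15327 + 9 p^{2}$)
$\left(E{\left(2174 \right)} + N{\left(2191,-352 \right)}\right) \left(71 \cdot 34612 - 2873419\right) = \left(\left(-15327 + 9 \cdot 2174^{2}\right) + 2191\right) \left(71 \cdot 34612 - 2873419\right) = \left(\left(-15327 + 9 \cdot 4726276\right) + 2191\right) \left(2457452 - 2873419\right) = \left(\left(-15327 + 42536484\right) + 2191\right) \left(-415967\right) = \left(42521157 + 2191\right) \left(-415967\right) = 42523348 \left(-415967\right) = -17688309497516$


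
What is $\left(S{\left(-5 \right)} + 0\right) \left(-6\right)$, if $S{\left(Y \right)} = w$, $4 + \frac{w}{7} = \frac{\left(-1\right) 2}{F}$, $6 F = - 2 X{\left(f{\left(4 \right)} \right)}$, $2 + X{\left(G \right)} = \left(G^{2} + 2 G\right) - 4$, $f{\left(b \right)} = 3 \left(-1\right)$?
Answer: $252$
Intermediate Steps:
$f{\left(b \right)} = -3$
$X{\left(G \right)} = -6 + G^{2} + 2 G$ ($X{\left(G \right)} = -2 - \left(4 - G^{2} - 2 G\right) = -2 + \left(-4 + G^{2} + 2 G\right) = -6 + G^{2} + 2 G$)
$F = 1$ ($F = \frac{\left(-2\right) \left(-6 + \left(-3\right)^{2} + 2 \left(-3\right)\right)}{6} = \frac{\left(-2\right) \left(-6 + 9 - 6\right)}{6} = \frac{\left(-2\right) \left(-3\right)}{6} = \frac{1}{6} \cdot 6 = 1$)
$w = -42$ ($w = -28 + 7 \frac{\left(-1\right) 2}{1} = -28 + 7 \left(\left(-2\right) 1\right) = -28 + 7 \left(-2\right) = -28 - 14 = -42$)
$S{\left(Y \right)} = -42$
$\left(S{\left(-5 \right)} + 0\right) \left(-6\right) = \left(-42 + 0\right) \left(-6\right) = \left(-42\right) \left(-6\right) = 252$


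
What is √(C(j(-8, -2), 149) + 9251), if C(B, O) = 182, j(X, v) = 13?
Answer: √9433 ≈ 97.124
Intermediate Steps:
√(C(j(-8, -2), 149) + 9251) = √(182 + 9251) = √9433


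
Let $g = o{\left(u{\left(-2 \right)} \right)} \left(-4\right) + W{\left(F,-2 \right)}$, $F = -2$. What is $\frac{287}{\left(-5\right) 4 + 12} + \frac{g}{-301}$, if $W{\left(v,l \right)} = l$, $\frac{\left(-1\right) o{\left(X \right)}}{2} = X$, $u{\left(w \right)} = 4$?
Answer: $- \frac{86627}{2408} \approx -35.975$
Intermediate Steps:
$o{\left(X \right)} = - 2 X$
$g = 30$ ($g = \left(-2\right) 4 \left(-4\right) - 2 = \left(-8\right) \left(-4\right) - 2 = 32 - 2 = 30$)
$\frac{287}{\left(-5\right) 4 + 12} + \frac{g}{-301} = \frac{287}{\left(-5\right) 4 + 12} + \frac{30}{-301} = \frac{287}{-20 + 12} + 30 \left(- \frac{1}{301}\right) = \frac{287}{-8} - \frac{30}{301} = 287 \left(- \frac{1}{8}\right) - \frac{30}{301} = - \frac{287}{8} - \frac{30}{301} = - \frac{86627}{2408}$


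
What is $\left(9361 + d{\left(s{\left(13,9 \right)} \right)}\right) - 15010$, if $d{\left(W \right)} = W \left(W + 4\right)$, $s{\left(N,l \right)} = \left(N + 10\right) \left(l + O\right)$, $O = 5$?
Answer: $99323$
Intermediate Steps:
$s{\left(N,l \right)} = \left(5 + l\right) \left(10 + N\right)$ ($s{\left(N,l \right)} = \left(N + 10\right) \left(l + 5\right) = \left(10 + N\right) \left(5 + l\right) = \left(5 + l\right) \left(10 + N\right)$)
$d{\left(W \right)} = W \left(4 + W\right)$
$\left(9361 + d{\left(s{\left(13,9 \right)} \right)}\right) - 15010 = \left(9361 + \left(50 + 5 \cdot 13 + 10 \cdot 9 + 13 \cdot 9\right) \left(4 + \left(50 + 5 \cdot 13 + 10 \cdot 9 + 13 \cdot 9\right)\right)\right) - 15010 = \left(9361 + \left(50 + 65 + 90 + 117\right) \left(4 + \left(50 + 65 + 90 + 117\right)\right)\right) - 15010 = \left(9361 + 322 \left(4 + 322\right)\right) - 15010 = \left(9361 + 322 \cdot 326\right) - 15010 = \left(9361 + 104972\right) - 15010 = 114333 - 15010 = 99323$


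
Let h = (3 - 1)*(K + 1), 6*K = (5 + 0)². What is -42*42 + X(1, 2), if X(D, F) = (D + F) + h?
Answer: -5252/3 ≈ -1750.7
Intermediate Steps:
K = 25/6 (K = (5 + 0)²/6 = (⅙)*5² = (⅙)*25 = 25/6 ≈ 4.1667)
h = 31/3 (h = (3 - 1)*(25/6 + 1) = 2*(31/6) = 31/3 ≈ 10.333)
X(D, F) = 31/3 + D + F (X(D, F) = (D + F) + 31/3 = 31/3 + D + F)
-42*42 + X(1, 2) = -42*42 + (31/3 + 1 + 2) = -1764 + 40/3 = -5252/3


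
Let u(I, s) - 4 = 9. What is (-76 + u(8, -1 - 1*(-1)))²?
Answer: 3969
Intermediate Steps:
u(I, s) = 13 (u(I, s) = 4 + 9 = 13)
(-76 + u(8, -1 - 1*(-1)))² = (-76 + 13)² = (-63)² = 3969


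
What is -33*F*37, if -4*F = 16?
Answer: 4884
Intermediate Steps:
F = -4 (F = -¼*16 = -4)
-33*F*37 = -33*(-4)*37 = 132*37 = 4884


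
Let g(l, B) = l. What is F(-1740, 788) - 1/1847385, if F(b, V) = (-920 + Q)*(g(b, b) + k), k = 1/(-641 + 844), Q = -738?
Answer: 1081897197678067/375019155 ≈ 2.8849e+6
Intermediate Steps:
k = 1/203 ≈ 0.0049261
F(b, V) = -1658/203 - 1658*b (F(b, V) = (-920 - 738)*(b + 1/203) = -1658*(1/203 + b) = -1658/203 - 1658*b)
F(-1740, 788) - 1/1847385 = (-1658/203 - 1658*(-1740)) - 1/1847385 = (-1658/203 + 2884920) - 1*1/1847385 = 585637102/203 - 1/1847385 = 1081897197678067/375019155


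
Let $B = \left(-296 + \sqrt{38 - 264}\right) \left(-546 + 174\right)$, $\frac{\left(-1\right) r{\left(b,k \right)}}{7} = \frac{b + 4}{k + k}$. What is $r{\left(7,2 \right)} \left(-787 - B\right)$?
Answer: $\frac{8539223}{4} - 7161 i \sqrt{226} \approx 2.1348 \cdot 10^{6} - 1.0765 \cdot 10^{5} i$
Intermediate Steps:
$r{\left(b,k \right)} = - \frac{7 \left(4 + b\right)}{2 k}$ ($r{\left(b,k \right)} = - 7 \frac{b + 4}{k + k} = - 7 \frac{4 + b}{2 k} = - \frac{7 \left(4 + b\right)}{2 k}$)
$B = 110112 - 372 i \sqrt{226}$ ($B = \left(-296 + \sqrt{-226}\right) \left(-372\right) = \left(-296 + i \sqrt{226}\right) \left(-372\right) = 110112 - 372 i \sqrt{226} \approx 1.1011 \cdot 10^{5} - 5592.4 i$)
$r{\left(7,2 \right)} \left(-787 - B\right) = \frac{7 \left(-4 - 7\right)}{2 \cdot 2} \left(-787 - \left(110112 - 372 i \sqrt{226}\right)\right) = \frac{7}{2} \cdot \frac{1}{2} \left(-4 - 7\right) \left(-787 - \left(110112 - 372 i \sqrt{226}\right)\right) = \frac{7}{2} \cdot \frac{1}{2} \left(-11\right) \left(-110899 + 372 i \sqrt{226}\right) = - \frac{77 \left(-110899 + 372 i \sqrt{226}\right)}{4} = \frac{8539223}{4} - 7161 i \sqrt{226}$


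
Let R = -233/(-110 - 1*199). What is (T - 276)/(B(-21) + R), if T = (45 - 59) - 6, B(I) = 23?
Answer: -22866/1835 ≈ -12.461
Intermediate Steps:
T = -20 (T = -14 - 6 = -20)
R = 233/309 (R = -233/(-110 - 199) = -233/(-309) = -233*(-1/309) = 233/309 ≈ 0.75405)
(T - 276)/(B(-21) + R) = (-20 - 276)/(23 + 233/309) = -296/7340/309 = -296*309/7340 = -22866/1835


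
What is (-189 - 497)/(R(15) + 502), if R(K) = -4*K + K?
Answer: -686/457 ≈ -1.5011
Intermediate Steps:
R(K) = -3*K
(-189 - 497)/(R(15) + 502) = (-189 - 497)/(-3*15 + 502) = -686/(-45 + 502) = -686/457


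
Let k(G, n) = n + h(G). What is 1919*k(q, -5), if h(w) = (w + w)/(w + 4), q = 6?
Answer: -36461/5 ≈ -7292.2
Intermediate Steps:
h(w) = 2*w/(4 + w) (h(w) = (2*w)/(4 + w) = 2*w/(4 + w))
k(G, n) = n + 2*G/(4 + G)
1919*k(q, -5) = 1919*((2*6 - 5*(4 + 6))/(4 + 6)) = 1919*((12 - 5*10)/10) = 1919*((12 - 50)/10) = 1919*((⅒)*(-38)) = 1919*(-19/5) = -36461/5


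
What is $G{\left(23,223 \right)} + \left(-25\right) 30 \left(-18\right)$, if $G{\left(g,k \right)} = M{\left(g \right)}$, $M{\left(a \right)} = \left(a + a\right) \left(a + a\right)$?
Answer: $15616$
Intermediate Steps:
$M{\left(a \right)} = 4 a^{2}$ ($M{\left(a \right)} = 2 a 2 a = 4 a^{2}$)
$G{\left(g,k \right)} = 4 g^{2}$
$G{\left(23,223 \right)} + \left(-25\right) 30 \left(-18\right) = 4 \cdot 23^{2} + \left(-25\right) 30 \left(-18\right) = 4 \cdot 529 - -13500 = 2116 + 13500 = 15616$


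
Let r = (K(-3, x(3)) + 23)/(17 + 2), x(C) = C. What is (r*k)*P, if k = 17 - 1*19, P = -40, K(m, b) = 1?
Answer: 1920/19 ≈ 101.05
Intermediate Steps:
r = 24/19 (r = (1 + 23)/(17 + 2) = 24/19 ≈ 1.2632)
k = -2 (k = 17 - 19 = -2)
(r*k)*P = ((24/19)*(-2))*(-40) = -48/19*(-40) = 1920/19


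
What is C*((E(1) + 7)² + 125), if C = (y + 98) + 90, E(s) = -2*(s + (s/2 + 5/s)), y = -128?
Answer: 9660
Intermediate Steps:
E(s) = -10/s - 3*s (E(s) = -2*(s + (s*(½) + 5/s)) = -2*(s + (s/2 + 5/s)) = -2*(5/s + 3*s/2) = -10/s - 3*s)
C = 60 (C = (-128 + 98) + 90 = -30 + 90 = 60)
C*((E(1) + 7)² + 125) = 60*(((-10/1 - 3*1) + 7)² + 125) = 60*(((-10*1 - 3) + 7)² + 125) = 60*(((-10 - 3) + 7)² + 125) = 60*((-13 + 7)² + 125) = 60*((-6)² + 125) = 60*(36 + 125) = 60*161 = 9660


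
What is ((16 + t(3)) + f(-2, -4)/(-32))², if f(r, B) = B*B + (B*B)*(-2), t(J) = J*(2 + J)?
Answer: 3969/4 ≈ 992.25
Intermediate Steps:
f(r, B) = -B² (f(r, B) = B² + B²*(-2) = B² - 2*B² = -B²)
((16 + t(3)) + f(-2, -4)/(-32))² = ((16 + 3*(2 + 3)) - 1*(-4)²/(-32))² = ((16 + 3*5) - 1*16*(-1/32))² = ((16 + 15) - 16*(-1/32))² = (31 + ½)² = (63/2)² = 3969/4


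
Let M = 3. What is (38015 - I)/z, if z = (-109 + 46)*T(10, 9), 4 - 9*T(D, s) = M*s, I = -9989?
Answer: 48004/161 ≈ 298.16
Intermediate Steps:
T(D, s) = 4/9 - s/3
z = 161 (z = (-109 + 46)*(4/9 - 1/3*9) = -63*(4/9 - 3) = -63*(-23/9) = 161)
(38015 - I)/z = (38015 - 1*(-9989))/161 = (38015 + 9989)*(1/161) = 48004*(1/161) = 48004/161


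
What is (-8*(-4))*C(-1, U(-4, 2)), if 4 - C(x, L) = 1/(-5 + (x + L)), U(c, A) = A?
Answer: 136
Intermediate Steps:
C(x, L) = 4 - 1/(-5 + L + x) (C(x, L) = 4 - 1/(-5 + (x + L)) = 4 - 1/(-5 + (L + x)) = 4 - 1/(-5 + L + x))
(-8*(-4))*C(-1, U(-4, 2)) = (-8*(-4))*((-21 + 4*2 + 4*(-1))/(-5 + 2 - 1)) = 32*((-21 + 8 - 4)/(-4)) = 32*(-¼*(-17)) = 32*(17/4) = 136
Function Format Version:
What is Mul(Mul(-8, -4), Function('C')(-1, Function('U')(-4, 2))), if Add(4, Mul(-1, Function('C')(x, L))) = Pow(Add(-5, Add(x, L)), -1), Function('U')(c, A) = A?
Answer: 136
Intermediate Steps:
Function('C')(x, L) = Add(4, Mul(-1, Pow(Add(-5, L, x), -1))) (Function('C')(x, L) = Add(4, Mul(-1, Pow(Add(-5, Add(x, L)), -1))) = Add(4, Mul(-1, Pow(Add(-5, Add(L, x)), -1))) = Add(4, Mul(-1, Pow(Add(-5, L, x), -1))))
Mul(Mul(-8, -4), Function('C')(-1, Function('U')(-4, 2))) = Mul(Mul(-8, -4), Mul(Pow(Add(-5, 2, -1), -1), Add(-21, Mul(4, 2), Mul(4, -1)))) = Mul(32, Mul(Pow(-4, -1), Add(-21, 8, -4))) = Mul(32, Mul(Rational(-1, 4), -17)) = Mul(32, Rational(17, 4)) = 136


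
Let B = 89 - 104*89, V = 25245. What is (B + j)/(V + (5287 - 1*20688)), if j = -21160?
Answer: -30327/9844 ≈ -3.0808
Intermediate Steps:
B = -9167 (B = 89 - 9256 = -9167)
(B + j)/(V + (5287 - 1*20688)) = (-9167 - 21160)/(25245 + (5287 - 1*20688)) = -30327/(25245 + (5287 - 20688)) = -30327/(25245 - 15401) = -30327/9844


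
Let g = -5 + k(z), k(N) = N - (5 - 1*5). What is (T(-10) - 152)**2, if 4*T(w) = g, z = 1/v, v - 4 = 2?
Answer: 13520329/576 ≈ 23473.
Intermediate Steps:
v = 6 (v = 4 + 2 = 6)
z = 1/6 ≈ 0.16667
k(N) = N (k(N) = N - (5 - 5) = N - 1*0 = N + 0 = N)
g = -29/6 (g = -5 + 1/6 = -29/6 ≈ -4.8333)
T(w) = -29/24 (T(w) = (1/4)*(-29/6) = -29/24)
(T(-10) - 152)**2 = (-29/24 - 152)**2 = (-3677/24)**2 = 13520329/576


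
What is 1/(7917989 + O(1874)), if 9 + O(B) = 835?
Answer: 1/7918815 ≈ 1.2628e-7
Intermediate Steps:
O(B) = 826 (O(B) = -9 + 835 = 826)
1/(7917989 + O(1874)) = 1/(7917989 + 826) = 1/7918815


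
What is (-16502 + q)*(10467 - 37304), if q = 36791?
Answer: -544495893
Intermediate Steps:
(-16502 + q)*(10467 - 37304) = (-16502 + 36791)*(10467 - 37304) = 20289*(-26837) = -544495893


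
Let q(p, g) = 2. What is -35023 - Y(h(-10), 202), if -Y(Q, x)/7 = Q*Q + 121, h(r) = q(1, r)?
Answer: -34148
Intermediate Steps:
h(r) = 2
Y(Q, x) = -847 - 7*Q² (Y(Q, x) = -7*(Q*Q + 121) = -7*(Q² + 121) = -7*(121 + Q²) = -847 - 7*Q²)
-35023 - Y(h(-10), 202) = -35023 - (-847 - 7*2²) = -35023 - (-847 - 7*4) = -35023 - (-847 - 28) = -35023 - 1*(-875) = -35023 + 875 = -34148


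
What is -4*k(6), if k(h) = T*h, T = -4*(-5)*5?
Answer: -2400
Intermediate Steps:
T = 100 (T = 20*5 = 100)
k(h) = 100*h
-4*k(6) = -400*6 = -4*600 = -2400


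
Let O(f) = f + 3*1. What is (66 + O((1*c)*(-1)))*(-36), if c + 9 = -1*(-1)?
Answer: -2772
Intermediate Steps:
c = -8 (c = -9 - 1*(-1) = -9 + 1 = -8)
O(f) = 3 + f (O(f) = f + 3 = 3 + f)
(66 + O((1*c)*(-1)))*(-36) = (66 + (3 + (1*(-8))*(-1)))*(-36) = (66 + (3 - 8*(-1)))*(-36) = (66 + (3 + 8))*(-36) = (66 + 11)*(-36) = 77*(-36) = -2772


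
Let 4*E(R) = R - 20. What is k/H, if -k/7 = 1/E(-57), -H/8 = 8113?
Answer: -1/178486 ≈ -5.6027e-6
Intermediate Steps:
H = -64904 (H = -8*8113 = -64904)
E(R) = -5 + R/4 (E(R) = (R - 20)/4 = (-20 + R)/4 = -5 + R/4)
k = 4/11 (k = -7/(-5 + (¼)*(-57)) = -7/(-5 - 57/4) = -7/(-77/4) = -7*(-4/77) = 4/11 ≈ 0.36364)
k/H = (4/11)/(-64904) = (4/11)*(-1/64904) = -1/178486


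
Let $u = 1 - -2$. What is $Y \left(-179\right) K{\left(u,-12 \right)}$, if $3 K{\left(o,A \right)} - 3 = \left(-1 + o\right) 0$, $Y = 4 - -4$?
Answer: $-1432$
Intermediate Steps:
$u = 3$ ($u = 1 + 2 = 3$)
$Y = 8$ ($Y = 4 + 4 = 8$)
$K{\left(o,A \right)} = 1$ ($K{\left(o,A \right)} = 1 + \frac{\left(-1 + o\right) 0}{3} = 1 + \frac{1}{3} \cdot 0 = 1 + 0 = 1$)
$Y \left(-179\right) K{\left(u,-12 \right)} = 8 \left(-179\right) 1 = \left(-1432\right) 1 = -1432$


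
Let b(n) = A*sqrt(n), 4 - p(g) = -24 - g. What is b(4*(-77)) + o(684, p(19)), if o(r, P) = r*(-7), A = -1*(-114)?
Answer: -4788 + 228*I*sqrt(77) ≈ -4788.0 + 2000.7*I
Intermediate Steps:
p(g) = 28 + g (p(g) = 4 - (-24 - g) = 4 + (24 + g) = 28 + g)
A = 114
o(r, P) = -7*r
b(n) = 114*sqrt(n)
b(4*(-77)) + o(684, p(19)) = 114*sqrt(4*(-77)) - 7*684 = 114*sqrt(-308) - 4788 = 114*(2*I*sqrt(77)) - 4788 = 228*I*sqrt(77) - 4788 = -4788 + 228*I*sqrt(77)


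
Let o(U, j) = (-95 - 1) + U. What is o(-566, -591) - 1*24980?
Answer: -25642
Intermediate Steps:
o(U, j) = -96 + U
o(-566, -591) - 1*24980 = (-96 - 566) - 1*24980 = -662 - 24980 = -25642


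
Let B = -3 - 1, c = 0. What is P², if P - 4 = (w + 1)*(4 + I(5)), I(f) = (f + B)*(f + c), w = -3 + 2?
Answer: 16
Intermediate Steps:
w = -1
B = -4
I(f) = f*(-4 + f) (I(f) = (f - 4)*(f + 0) = (-4 + f)*f = f*(-4 + f))
P = 4 (P = 4 + (-1 + 1)*(4 + 5*(-4 + 5)) = 4 + 0*(4 + 5*1) = 4 + 0*(4 + 5) = 4 + 0*9 = 4 + 0 = 4)
P² = 4² = 16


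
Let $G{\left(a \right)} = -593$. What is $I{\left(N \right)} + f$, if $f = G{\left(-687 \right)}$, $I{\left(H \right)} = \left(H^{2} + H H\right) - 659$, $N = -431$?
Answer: $370270$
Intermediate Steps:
$I{\left(H \right)} = -659 + 2 H^{2}$ ($I{\left(H \right)} = \left(H^{2} + H^{2}\right) - 659 = 2 H^{2} - 659 = -659 + 2 H^{2}$)
$f = -593$
$I{\left(N \right)} + f = \left(-659 + 2 \left(-431\right)^{2}\right) - 593 = \left(-659 + 2 \cdot 185761\right) - 593 = \left(-659 + 371522\right) - 593 = 370863 - 593 = 370270$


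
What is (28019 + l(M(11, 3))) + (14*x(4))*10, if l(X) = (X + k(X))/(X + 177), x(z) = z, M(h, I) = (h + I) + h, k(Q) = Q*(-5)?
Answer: 2886429/101 ≈ 28579.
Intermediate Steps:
k(Q) = -5*Q
M(h, I) = I + 2*h (M(h, I) = (I + h) + h = I + 2*h)
l(X) = -4*X/(177 + X) (l(X) = (X - 5*X)/(X + 177) = (-4*X)/(177 + X) = -4*X/(177 + X))
(28019 + l(M(11, 3))) + (14*x(4))*10 = (28019 - 4*(3 + 2*11)/(177 + (3 + 2*11))) + (14*4)*10 = (28019 - 4*(3 + 22)/(177 + (3 + 22))) + 56*10 = (28019 - 4*25/(177 + 25)) + 560 = (28019 - 4*25/202) + 560 = (28019 - 4*25*1/202) + 560 = (28019 - 50/101) + 560 = 2829869/101 + 560 = 2886429/101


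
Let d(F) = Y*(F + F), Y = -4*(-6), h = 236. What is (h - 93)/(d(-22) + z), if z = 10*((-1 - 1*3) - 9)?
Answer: -143/1186 ≈ -0.12057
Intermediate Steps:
Y = 24
z = -130 (z = 10*((-1 - 3) - 9) = 10*(-4 - 9) = 10*(-13) = -130)
d(F) = 48*F (d(F) = 24*(F + F) = 24*(2*F) = 48*F)
(h - 93)/(d(-22) + z) = (236 - 93)/(48*(-22) - 130) = 143/(-1056 - 130) = 143/(-1186) = 143*(-1/1186) = -143/1186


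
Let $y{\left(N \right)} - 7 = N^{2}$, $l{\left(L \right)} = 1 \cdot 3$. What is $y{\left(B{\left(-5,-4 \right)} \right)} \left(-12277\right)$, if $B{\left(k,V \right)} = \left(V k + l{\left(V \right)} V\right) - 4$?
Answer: $-282371$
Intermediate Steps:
$l{\left(L \right)} = 3$
$B{\left(k,V \right)} = -4 + 3 V + V k$ ($B{\left(k,V \right)} = \left(V k + 3 V\right) - 4 = \left(3 V + V k\right) - 4 = -4 + 3 V + V k$)
$y{\left(N \right)} = 7 + N^{2}$
$y{\left(B{\left(-5,-4 \right)} \right)} \left(-12277\right) = \left(7 + \left(-4 + 3 \left(-4\right) - -20\right)^{2}\right) \left(-12277\right) = \left(7 + \left(-4 - 12 + 20\right)^{2}\right) \left(-12277\right) = \left(7 + 4^{2}\right) \left(-12277\right) = \left(7 + 16\right) \left(-12277\right) = 23 \left(-12277\right) = -282371$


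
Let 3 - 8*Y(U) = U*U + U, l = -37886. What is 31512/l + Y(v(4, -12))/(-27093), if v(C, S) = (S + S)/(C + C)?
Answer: -1138320545/1368593864 ≈ -0.83174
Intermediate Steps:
v(C, S) = S/C (v(C, S) = (2*S)/((2*C)) = (2*S)*(1/(2*C)) = S/C)
Y(U) = 3/8 - U/8 - U**2/8 (Y(U) = 3/8 - (U*U + U)/8 = 3/8 - (U**2 + U)/8 = 3/8 - (U + U**2)/8 = 3/8 + (-U/8 - U**2/8) = 3/8 - U/8 - U**2/8)
31512/l + Y(v(4, -12))/(-27093) = 31512/(-37886) + (3/8 - (-3)/(2*4) - (-12/4)**2/8)/(-27093) = 31512*(-1/37886) + (3/8 - (-3)/(2*4) - (-12*1/4)**2/8)*(-1/27093) = -15756/18943 + (3/8 - 1/8*(-3) - 1/8*(-3)**2)*(-1/27093) = -15756/18943 + (3/8 + 3/8 - 1/8*9)*(-1/27093) = -15756/18943 + (3/8 + 3/8 - 9/8)*(-1/27093) = -15756/18943 - 3/8*(-1/27093) = -15756/18943 + 1/72248 = -1138320545/1368593864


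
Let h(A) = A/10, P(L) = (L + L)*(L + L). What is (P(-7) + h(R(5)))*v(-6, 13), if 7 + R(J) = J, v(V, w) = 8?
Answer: 7832/5 ≈ 1566.4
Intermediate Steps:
P(L) = 4*L² (P(L) = (2*L)*(2*L) = 4*L²)
R(J) = -7 + J
h(A) = A/10 (h(A) = A*(⅒) = A/10)
(P(-7) + h(R(5)))*v(-6, 13) = (4*(-7)² + (-7 + 5)/10)*8 = (4*49 + (⅒)*(-2))*8 = (196 - ⅕)*8 = (979/5)*8 = 7832/5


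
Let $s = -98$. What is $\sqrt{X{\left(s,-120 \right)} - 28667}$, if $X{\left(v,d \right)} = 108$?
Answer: $i \sqrt{28559} \approx 168.99 i$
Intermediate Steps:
$\sqrt{X{\left(s,-120 \right)} - 28667} = \sqrt{108 - 28667} = \sqrt{-28559} = i \sqrt{28559}$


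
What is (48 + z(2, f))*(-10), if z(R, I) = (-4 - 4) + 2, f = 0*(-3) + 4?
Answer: -420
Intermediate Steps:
f = 4 (f = 0 + 4 = 4)
z(R, I) = -6 (z(R, I) = -8 + 2 = -6)
(48 + z(2, f))*(-10) = (48 - 6)*(-10) = 42*(-10) = -420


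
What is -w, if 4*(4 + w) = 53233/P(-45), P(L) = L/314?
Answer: 8357941/90 ≈ 92866.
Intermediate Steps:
P(L) = L/314 (P(L) = L*(1/314) = L/314)
w = -8357941/90 (w = -4 + (53233/(((1/314)*(-45))))/4 = -4 + (53233/(-45/314))/4 = -4 + (53233*(-314/45))/4 = -4 + (1/4)*(-16715162/45) = -4 - 8357581/90 = -8357941/90 ≈ -92866.)
-w = -1*(-8357941/90) = 8357941/90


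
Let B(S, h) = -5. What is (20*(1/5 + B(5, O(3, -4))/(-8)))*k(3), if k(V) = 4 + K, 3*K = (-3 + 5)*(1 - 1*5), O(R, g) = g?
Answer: 22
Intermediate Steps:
K = -8/3 (K = ((-3 + 5)*(1 - 1*5))/3 = (2*(1 - 5))/3 = (2*(-4))/3 = (⅓)*(-8) = -8/3 ≈ -2.6667)
k(V) = 4/3 (k(V) = 4 - 8/3 = 4/3)
(20*(1/5 + B(5, O(3, -4))/(-8)))*k(3) = (20*(1/5 - 5/(-8)))*(4/3) = (20*(1*(⅕) - 5*(-⅛)))*(4/3) = (20*(⅕ + 5/8))*(4/3) = (20*(33/40))*(4/3) = (33/2)*(4/3) = 22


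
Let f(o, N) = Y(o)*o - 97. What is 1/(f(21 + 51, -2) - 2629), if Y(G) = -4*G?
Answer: -1/23462 ≈ -4.2622e-5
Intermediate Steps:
f(o, N) = -97 - 4*o² (f(o, N) = (-4*o)*o - 97 = -4*o² - 97 = -97 - 4*o²)
1/(f(21 + 51, -2) - 2629) = 1/((-97 - 4*(21 + 51)²) - 2629) = 1/((-97 - 4*72²) - 2629) = 1/((-97 - 4*5184) - 2629) = 1/((-97 - 20736) - 2629) = 1/(-20833 - 2629) = 1/(-23462) = -1/23462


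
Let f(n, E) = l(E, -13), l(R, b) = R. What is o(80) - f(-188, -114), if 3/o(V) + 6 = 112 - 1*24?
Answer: 9351/82 ≈ 114.04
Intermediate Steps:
f(n, E) = E
o(V) = 3/82 (o(V) = 3/(-6 + (112 - 1*24)) = 3/(-6 + (112 - 24)) = 3/(-6 + 88) = 3/82)
o(80) - f(-188, -114) = 3/82 - 1*(-114) = 3/82 + 114 = 9351/82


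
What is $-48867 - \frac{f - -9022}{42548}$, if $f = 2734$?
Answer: $- \frac{519801218}{10637} \approx -48867.0$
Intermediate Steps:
$-48867 - \frac{f - -9022}{42548} = -48867 - \frac{2734 - -9022}{42548} = -48867 - \left(2734 + 9022\right) \frac{1}{42548} = -48867 - 11756 \cdot \frac{1}{42548} = -48867 - \frac{2939}{10637} = - \frac{519801218}{10637}$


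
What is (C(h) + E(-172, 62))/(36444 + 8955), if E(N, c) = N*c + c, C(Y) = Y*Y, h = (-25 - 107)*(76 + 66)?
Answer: 117108978/15133 ≈ 7738.6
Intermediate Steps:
h = -18744 (h = -132*142 = -18744)
C(Y) = Y²
E(N, c) = c + N*c
(C(h) + E(-172, 62))/(36444 + 8955) = ((-18744)² + 62*(1 - 172))/(36444 + 8955) = (351337536 + 62*(-171))/45399 = (351337536 - 10602)*(1/45399) = 351326934*(1/45399) = 117108978/15133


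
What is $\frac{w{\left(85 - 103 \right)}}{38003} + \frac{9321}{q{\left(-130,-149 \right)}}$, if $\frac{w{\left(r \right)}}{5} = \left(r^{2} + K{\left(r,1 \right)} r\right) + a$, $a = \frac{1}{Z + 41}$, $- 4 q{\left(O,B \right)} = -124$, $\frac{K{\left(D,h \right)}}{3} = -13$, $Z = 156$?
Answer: $\frac{69813843776}{232084321} \approx 300.81$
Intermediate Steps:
$K{\left(D,h \right)} = -39$ ($K{\left(D,h \right)} = 3 \left(-13\right) = -39$)
$q{\left(O,B \right)} = 31$ ($q{\left(O,B \right)} = \left(- \frac{1}{4}\right) \left(-124\right) = 31$)
$a = \frac{1}{197}$ ($a = \frac{1}{156 + 41} = \frac{1}{197} \approx 0.0050761$)
$w{\left(r \right)} = \frac{5}{197} - 195 r + 5 r^{2}$ ($w{\left(r \right)} = 5 \left(\left(r^{2} - 39 r\right) + \frac{1}{197}\right) = 5 \left(\frac{1}{197} + r^{2} - 39 r\right) = \frac{5}{197} - 195 r + 5 r^{2}$)
$\frac{w{\left(85 - 103 \right)}}{38003} + \frac{9321}{q{\left(-130,-149 \right)}} = \frac{\frac{5}{197} - 195 \left(85 - 103\right) + 5 \left(85 - 103\right)^{2}}{38003} + \frac{9321}{31} = \left(\frac{5}{197} - 195 \left(85 - 103\right) + 5 \left(85 - 103\right)^{2}\right) \frac{1}{38003} + 9321 \cdot \frac{1}{31} = \left(\frac{5}{197} - -3510 + 5 \left(-18\right)^{2}\right) \frac{1}{38003} + \frac{9321}{31} = \left(\frac{5}{197} + 3510 + 5 \cdot 324\right) \frac{1}{38003} + \frac{9321}{31} = \left(\frac{5}{197} + 3510 + 1620\right) \frac{1}{38003} + \frac{9321}{31} = \frac{1010615}{197} \cdot \frac{1}{38003} + \frac{9321}{31} = \frac{1010615}{7486591} + \frac{9321}{31} = \frac{69813843776}{232084321}$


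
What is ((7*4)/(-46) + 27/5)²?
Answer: 303601/13225 ≈ 22.957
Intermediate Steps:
((7*4)/(-46) + 27/5)² = (28*(-1/46) + 27*(⅕))² = (-14/23 + 27/5)² = (551/115)² = 303601/13225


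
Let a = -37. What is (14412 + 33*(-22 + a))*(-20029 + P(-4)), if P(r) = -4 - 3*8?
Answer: -250010505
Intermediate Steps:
P(r) = -28 (P(r) = -4 - 24 = -28)
(14412 + 33*(-22 + a))*(-20029 + P(-4)) = (14412 + 33*(-22 - 37))*(-20029 - 28) = (14412 + 33*(-59))*(-20057) = (14412 - 1947)*(-20057) = 12465*(-20057) = -250010505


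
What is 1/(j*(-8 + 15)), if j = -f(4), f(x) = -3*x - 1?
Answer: 1/91 ≈ 0.010989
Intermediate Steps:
f(x) = -1 - 3*x
j = 13 (j = -(-1 - 3*4) = -(-1 - 12) = -1*(-13) = 13)
1/(j*(-8 + 15)) = 1/(13*(-8 + 15)) = 1/(13*7) = 1/91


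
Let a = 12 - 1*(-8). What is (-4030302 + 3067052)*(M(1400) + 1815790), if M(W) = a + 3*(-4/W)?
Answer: -12243552819705/7 ≈ -1.7491e+12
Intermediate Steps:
a = 20 (a = 12 + 8 = 20)
M(W) = 20 - 12/W (M(W) = 20 + 3*(-4/W) = 20 - 12/W)
(-4030302 + 3067052)*(M(1400) + 1815790) = (-4030302 + 3067052)*((20 - 12/1400) + 1815790) = -963250*((20 - 12*1/1400) + 1815790) = -963250*((20 - 3/350) + 1815790) = -963250*(6997/350 + 1815790) = -963250*635533497/350 = -12243552819705/7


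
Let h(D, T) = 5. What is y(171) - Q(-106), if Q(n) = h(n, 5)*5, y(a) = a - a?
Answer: -25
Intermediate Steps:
y(a) = 0
Q(n) = 25 (Q(n) = 5*5 = 25)
y(171) - Q(-106) = 0 - 1*25 = 0 - 25 = -25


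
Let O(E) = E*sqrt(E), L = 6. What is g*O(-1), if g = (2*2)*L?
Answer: -24*I ≈ -24.0*I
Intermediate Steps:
O(E) = E**(3/2)
g = 24 (g = (2*2)*6 = 4*6 = 24)
g*O(-1) = 24*(-1)**(3/2) = 24*(-I) = -24*I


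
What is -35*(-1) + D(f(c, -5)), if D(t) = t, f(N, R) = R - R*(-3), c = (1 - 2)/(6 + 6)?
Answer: 15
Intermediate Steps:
c = -1/12 ≈ -0.083333
f(N, R) = 4*R (f(N, R) = R - (-3)*R = R + 3*R = 4*R)
-35*(-1) + D(f(c, -5)) = -35*(-1) + 4*(-5) = 35 - 20 = 15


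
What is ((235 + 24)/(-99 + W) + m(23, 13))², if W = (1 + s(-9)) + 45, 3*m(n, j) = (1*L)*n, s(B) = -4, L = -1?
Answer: 53824/361 ≈ 149.10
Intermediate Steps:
m(n, j) = -n/3 (m(n, j) = ((1*(-1))*n)/3 = (-n)/3 = -n/3)
W = 42 (W = (1 - 4) + 45 = -3 + 45 = 42)
((235 + 24)/(-99 + W) + m(23, 13))² = ((235 + 24)/(-99 + 42) - ⅓*23)² = (259/(-57) - 23/3)² = (259*(-1/57) - 23/3)² = (-259/57 - 23/3)² = (-232/19)² = 53824/361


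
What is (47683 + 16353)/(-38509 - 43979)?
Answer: -2287/2946 ≈ -0.77631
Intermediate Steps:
(47683 + 16353)/(-38509 - 43979) = 64036/(-82488) = 64036*(-1/82488) = -2287/2946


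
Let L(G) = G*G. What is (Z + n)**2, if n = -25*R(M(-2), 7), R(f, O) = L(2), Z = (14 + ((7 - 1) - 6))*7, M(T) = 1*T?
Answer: 4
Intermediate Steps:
M(T) = T
L(G) = G**2
Z = 98 (Z = (14 + (6 - 6))*7 = (14 + 0)*7 = 14*7 = 98)
R(f, O) = 4 (R(f, O) = 2**2 = 4)
n = -100 (n = -25*4 = -100)
(Z + n)**2 = (98 - 100)**2 = (-2)**2 = 4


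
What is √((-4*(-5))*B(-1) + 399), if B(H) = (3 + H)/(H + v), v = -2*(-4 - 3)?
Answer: √67951/13 ≈ 20.052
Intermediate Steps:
v = 14 (v = -2*(-7) = 14)
B(H) = (3 + H)/(14 + H) (B(H) = (3 + H)/(H + 14) = (3 + H)/(14 + H))
√((-4*(-5))*B(-1) + 399) = √((-4*(-5))*((3 - 1)/(14 - 1)) + 399) = √(20*(2/13) + 399) = √(40/13 + 399) = √(5227/13) = √67951/13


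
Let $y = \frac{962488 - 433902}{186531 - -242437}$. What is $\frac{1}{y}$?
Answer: $\frac{214484}{264293} \approx 0.81154$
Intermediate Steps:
$y = \frac{264293}{214484}$ ($y = \frac{528586}{186531 + \left(-115574 + 358011\right)} = \frac{528586}{186531 + 242437} = \frac{528586}{428968} = 528586 \cdot \frac{1}{428968} = \frac{264293}{214484} \approx 1.2322$)
$\frac{1}{y} = \frac{1}{\frac{264293}{214484}} = \frac{214484}{264293}$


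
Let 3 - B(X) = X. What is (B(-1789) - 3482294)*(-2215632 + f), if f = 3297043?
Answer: -3763853148322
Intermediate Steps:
B(X) = 3 - X
(B(-1789) - 3482294)*(-2215632 + f) = ((3 - 1*(-1789)) - 3482294)*(-2215632 + 3297043) = ((3 + 1789) - 3482294)*1081411 = (1792 - 3482294)*1081411 = -3480502*1081411 = -3763853148322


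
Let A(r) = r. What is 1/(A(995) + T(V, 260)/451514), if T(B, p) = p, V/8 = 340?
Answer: 225757/224628345 ≈ 0.0010050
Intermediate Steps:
V = 2720 (V = 8*340 = 2720)
1/(A(995) + T(V, 260)/451514) = 1/(995 + 260/451514) = 1/(995 + 260*(1/451514)) = 1/(995 + 130/225757) = 1/(224628345/225757) = 225757/224628345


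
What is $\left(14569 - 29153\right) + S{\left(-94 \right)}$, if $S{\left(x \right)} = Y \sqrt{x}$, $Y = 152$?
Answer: $-14584 + 152 i \sqrt{94} \approx -14584.0 + 1473.7 i$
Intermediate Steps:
$S{\left(x \right)} = 152 \sqrt{x}$
$\left(14569 - 29153\right) + S{\left(-94 \right)} = \left(14569 - 29153\right) + 152 \sqrt{-94} = -14584 + 152 i \sqrt{94}$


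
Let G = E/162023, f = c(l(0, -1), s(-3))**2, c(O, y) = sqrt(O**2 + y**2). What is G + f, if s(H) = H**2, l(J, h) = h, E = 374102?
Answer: 13659988/162023 ≈ 84.309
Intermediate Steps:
f = 82 (f = (sqrt((-1)**2 + ((-3)**2)**2))**2 = (sqrt(1 + 9**2))**2 = (sqrt(1 + 81))**2 = (sqrt(82))**2 = 82)
G = 374102/162023 ≈ 2.3089
G + f = 374102/162023 + 82 = 13659988/162023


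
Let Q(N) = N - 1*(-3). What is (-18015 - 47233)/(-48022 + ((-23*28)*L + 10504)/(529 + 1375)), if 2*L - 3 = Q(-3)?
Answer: 62116096/45712175 ≈ 1.3589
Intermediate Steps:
Q(N) = 3 + N (Q(N) = N + 3 = 3 + N)
L = 3/2 (L = 3/2 + (3 - 3)/2 = 3/2 + (1/2)*0 = 3/2 + 0 = 3/2 ≈ 1.5000)
(-18015 - 47233)/(-48022 + ((-23*28)*L + 10504)/(529 + 1375)) = (-18015 - 47233)/(-48022 + (-23*28*(3/2) + 10504)/(529 + 1375)) = -65248/(-48022 + (-644*3/2 + 10504)/1904) = -65248/(-48022 + (-966 + 10504)*(1/1904)) = -65248/(-48022 + 9538*(1/1904)) = -65248/(-48022 + 4769/952) = -65248/(-45712175/952) = -65248*(-952/45712175) = 62116096/45712175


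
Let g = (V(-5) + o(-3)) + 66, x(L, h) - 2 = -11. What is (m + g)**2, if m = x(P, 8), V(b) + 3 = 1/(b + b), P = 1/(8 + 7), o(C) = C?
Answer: 259081/100 ≈ 2590.8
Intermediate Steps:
P = 1/15 ≈ 0.066667
V(b) = -3 + 1/(2*b) (V(b) = -3 + 1/(b + b) = -3 + 1/(2*b))
x(L, h) = -9 (x(L, h) = 2 - 11 = -9)
m = -9
g = 599/10 (g = ((-3 + (1/2)/(-5)) - 3) + 66 = ((-3 + (1/2)*(-1/5)) - 3) + 66 = ((-3 - 1/10) - 3) + 66 = (-31/10 - 3) + 66 = -61/10 + 66 = 599/10 ≈ 59.900)
(m + g)**2 = (-9 + 599/10)**2 = (509/10)**2 = 259081/100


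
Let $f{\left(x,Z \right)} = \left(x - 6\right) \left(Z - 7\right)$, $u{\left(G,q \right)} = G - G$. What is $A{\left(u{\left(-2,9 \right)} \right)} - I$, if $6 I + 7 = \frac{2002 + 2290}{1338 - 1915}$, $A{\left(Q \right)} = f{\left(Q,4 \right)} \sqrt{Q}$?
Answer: $\frac{2777}{1154} \approx 2.4064$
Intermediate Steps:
$u{\left(G,q \right)} = 0$
$f{\left(x,Z \right)} = \left(-7 + Z\right) \left(-6 + x\right)$ ($f{\left(x,Z \right)} = \left(-6 + x\right) \left(-7 + Z\right) = \left(-7 + Z\right) \left(-6 + x\right)$)
$A{\left(Q \right)} = \sqrt{Q} \left(18 - 3 Q\right)$ ($A{\left(Q \right)} = \left(42 - 7 Q - 24 + 4 Q\right) \sqrt{Q} = \left(18 - 3 Q\right) \sqrt{Q} = \sqrt{Q} \left(18 - 3 Q\right)$)
$I = - \frac{2777}{1154}$ ($I = - \frac{7}{6} + \frac{\left(2002 + 2290\right) \frac{1}{1338 - 1915}}{6} = - \frac{7}{6} + \frac{4292 \frac{1}{-577}}{6} = - \frac{7}{6} + \frac{4292 \left(- \frac{1}{577}\right)}{6} = - \frac{7}{6} + \frac{1}{6} \left(- \frac{4292}{577}\right) = - \frac{7}{6} - \frac{2146}{1731} = - \frac{2777}{1154} \approx -2.4064$)
$A{\left(u{\left(-2,9 \right)} \right)} - I = 3 \sqrt{0} \left(6 - 0\right) - - \frac{2777}{1154} = 3 \cdot 0 \left(6 + 0\right) + \frac{2777}{1154} = 3 \cdot 0 \cdot 6 + \frac{2777}{1154} = 0 + \frac{2777}{1154} = \frac{2777}{1154}$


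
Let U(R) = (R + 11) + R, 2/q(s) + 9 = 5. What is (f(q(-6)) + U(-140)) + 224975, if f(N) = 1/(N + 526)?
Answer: 236166008/1051 ≈ 2.2471e+5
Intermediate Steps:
q(s) = -½ (q(s) = 2/(-9 + 5) = 2/(-4) = 2*(-¼) = -½)
f(N) = 1/(526 + N)
U(R) = 11 + 2*R (U(R) = (11 + R) + R = 11 + 2*R)
(f(q(-6)) + U(-140)) + 224975 = (1/(526 - ½) + (11 + 2*(-140))) + 224975 = (1/(1051/2) + (11 - 280)) + 224975 = (2/1051 - 269) + 224975 = -282717/1051 + 224975 = 236166008/1051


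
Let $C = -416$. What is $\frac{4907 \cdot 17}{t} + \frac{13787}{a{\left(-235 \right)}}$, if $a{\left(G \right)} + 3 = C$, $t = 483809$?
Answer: $- \frac{6635322122}{202715971} \approx -32.732$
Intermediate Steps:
$a{\left(G \right)} = -419$ ($a{\left(G \right)} = -3 - 416 = -419$)
$\frac{4907 \cdot 17}{t} + \frac{13787}{a{\left(-235 \right)}} = \frac{4907 \cdot 17}{483809} + \frac{13787}{-419} = 83419 \cdot \frac{1}{483809} + 13787 \left(- \frac{1}{419}\right) = \frac{83419}{483809} - \frac{13787}{419} = - \frac{6635322122}{202715971}$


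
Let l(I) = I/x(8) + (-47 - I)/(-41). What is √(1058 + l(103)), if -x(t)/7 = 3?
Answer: √783393765/861 ≈ 32.508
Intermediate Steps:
x(t) = -21 (x(t) = -7*3 = -21)
l(I) = 47/41 - 20*I/861 (l(I) = I/(-21) + (-47 - I)/(-41) = I*(-1/21) + (-47 - I)*(-1/41) = -I/21 + (47/41 + I/41) = 47/41 - 20*I/861)
√(1058 + l(103)) = √(1058 + (47/41 - 20/861*103)) = √(1058 + (47/41 - 2060/861)) = √(1058 - 1073/861) = √(909865/861) = √783393765/861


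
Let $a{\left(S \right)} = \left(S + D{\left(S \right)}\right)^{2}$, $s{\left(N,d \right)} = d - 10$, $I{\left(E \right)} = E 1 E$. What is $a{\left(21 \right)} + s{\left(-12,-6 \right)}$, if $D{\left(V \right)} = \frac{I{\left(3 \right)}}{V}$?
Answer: $\frac{21716}{49} \approx 443.18$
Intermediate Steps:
$I{\left(E \right)} = E^{2}$ ($I{\left(E \right)} = E E = E^{2}$)
$s{\left(N,d \right)} = -10 + d$
$D{\left(V \right)} = \frac{9}{V}$ ($D{\left(V \right)} = \frac{3^{2}}{V} = \frac{9}{V}$)
$a{\left(S \right)} = \left(S + \frac{9}{S}\right)^{2}$
$a{\left(21 \right)} + s{\left(-12,-6 \right)} = \frac{\left(9 + 21^{2}\right)^{2}}{441} - 16 = \frac{\left(9 + 441\right)^{2}}{441} - 16 = \frac{450^{2}}{441} - 16 = \frac{1}{441} \cdot 202500 - 16 = \frac{22500}{49} - 16 = \frac{21716}{49}$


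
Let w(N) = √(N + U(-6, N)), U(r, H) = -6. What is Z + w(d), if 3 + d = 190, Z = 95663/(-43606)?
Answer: -95663/43606 + √181 ≈ 11.260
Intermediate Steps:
Z = -95663/43606 (Z = 95663*(-1/43606) = -95663/43606 ≈ -2.1938)
d = 187 (d = -3 + 190 = 187)
w(N) = √(-6 + N) (w(N) = √(N - 6) = √(-6 + N))
Z + w(d) = -95663/43606 + √(-6 + 187) = -95663/43606 + √181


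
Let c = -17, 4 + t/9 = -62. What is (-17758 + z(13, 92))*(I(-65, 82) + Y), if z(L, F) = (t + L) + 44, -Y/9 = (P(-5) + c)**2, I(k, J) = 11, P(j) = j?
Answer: 79491775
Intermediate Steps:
t = -594 (t = -36 + 9*(-62) = -36 - 558 = -594)
Y = -4356 (Y = -9*(-5 - 17)**2 = -9*(-22)**2 = -9*484 = -4356)
z(L, F) = -550 + L (z(L, F) = (-594 + L) + 44 = -550 + L)
(-17758 + z(13, 92))*(I(-65, 82) + Y) = (-17758 + (-550 + 13))*(11 - 4356) = (-17758 - 537)*(-4345) = -18295*(-4345) = 79491775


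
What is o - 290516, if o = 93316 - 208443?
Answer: -405643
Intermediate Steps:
o = -115127
o - 290516 = -115127 - 290516 = -405643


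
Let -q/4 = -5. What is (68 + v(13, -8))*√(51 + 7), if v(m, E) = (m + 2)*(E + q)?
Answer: 248*√58 ≈ 1888.7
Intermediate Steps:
q = 20 (q = -4*(-5) = 20)
v(m, E) = (2 + m)*(20 + E) (v(m, E) = (m + 2)*(E + 20) = (2 + m)*(20 + E))
(68 + v(13, -8))*√(51 + 7) = (68 + (40 + 2*(-8) + 20*13 - 8*13))*√(51 + 7) = (68 + (40 - 16 + 260 - 104))*√58 = (68 + 180)*√58 = 248*√58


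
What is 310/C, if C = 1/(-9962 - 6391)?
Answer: -5069430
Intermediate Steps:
C = -1/16353 (C = 1/(-16353) = -1/16353 ≈ -6.1151e-5)
310/C = 310/(-1/16353) = 310*(-16353) = -5069430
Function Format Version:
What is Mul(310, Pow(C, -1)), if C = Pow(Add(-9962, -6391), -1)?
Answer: -5069430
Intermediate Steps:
C = Rational(-1, 16353) (C = Pow(-16353, -1) = Rational(-1, 16353) ≈ -6.1151e-5)
Mul(310, Pow(C, -1)) = Mul(310, Pow(Rational(-1, 16353), -1)) = Mul(310, -16353) = -5069430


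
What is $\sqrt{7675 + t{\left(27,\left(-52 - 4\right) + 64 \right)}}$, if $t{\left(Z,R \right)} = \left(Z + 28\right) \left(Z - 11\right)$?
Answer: $\sqrt{8555} \approx 92.493$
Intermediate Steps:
$t{\left(Z,R \right)} = \left(-11 + Z\right) \left(28 + Z\right)$ ($t{\left(Z,R \right)} = \left(28 + Z\right) \left(-11 + Z\right) = \left(-11 + Z\right) \left(28 + Z\right)$)
$\sqrt{7675 + t{\left(27,\left(-52 - 4\right) + 64 \right)}} = \sqrt{7675 + \left(-308 + 27^{2} + 17 \cdot 27\right)} = \sqrt{7675 + \left(-308 + 729 + 459\right)} = \sqrt{7675 + 880} = \sqrt{8555}$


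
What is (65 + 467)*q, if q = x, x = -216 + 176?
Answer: -21280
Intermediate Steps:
x = -40
q = -40
(65 + 467)*q = (65 + 467)*(-40) = 532*(-40) = -21280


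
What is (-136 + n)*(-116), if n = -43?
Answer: 20764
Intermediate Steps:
(-136 + n)*(-116) = (-136 - 43)*(-116) = -179*(-116) = 20764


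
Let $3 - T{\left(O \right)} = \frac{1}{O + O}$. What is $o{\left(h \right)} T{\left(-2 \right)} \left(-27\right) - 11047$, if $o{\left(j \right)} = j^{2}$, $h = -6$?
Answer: $-14206$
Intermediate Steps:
$T{\left(O \right)} = 3 - \frac{1}{2 O}$ ($T{\left(O \right)} = 3 - \frac{1}{O + O} = 3 - \frac{1}{2 O}$)
$o{\left(h \right)} T{\left(-2 \right)} \left(-27\right) - 11047 = \left(-6\right)^{2} \left(3 - \frac{1}{2 \left(-2\right)}\right) \left(-27\right) - 11047 = 36 \left(3 - - \frac{1}{4}\right) \left(-27\right) - 11047 = 36 \left(3 + \frac{1}{4}\right) \left(-27\right) - 11047 = 36 \cdot \frac{13}{4} \left(-27\right) - 11047 = 117 \left(-27\right) - 11047 = -3159 - 11047 = -14206$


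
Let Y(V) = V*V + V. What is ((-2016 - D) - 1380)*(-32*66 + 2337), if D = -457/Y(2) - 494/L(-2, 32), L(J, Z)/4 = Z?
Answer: -47750025/64 ≈ -7.4609e+5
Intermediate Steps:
Y(V) = V + V**2 (Y(V) = V**2 + V = V + V**2)
L(J, Z) = 4*Z
D = -15365/192 (D = -457*1/(2*(1 + 2)) - 494/(4*32) = -457/(2*3) - 494/128 = -457/6 - 494*1/128 = -457*1/6 - 247/64 = -457/6 - 247/64 = -15365/192 ≈ -80.026)
((-2016 - D) - 1380)*(-32*66 + 2337) = ((-2016 - 1*(-15365/192)) - 1380)*(-32*66 + 2337) = ((-2016 + 15365/192) - 1380)*(-2112 + 2337) = (-371707/192 - 1380)*225 = -636667/192*225 = -47750025/64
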